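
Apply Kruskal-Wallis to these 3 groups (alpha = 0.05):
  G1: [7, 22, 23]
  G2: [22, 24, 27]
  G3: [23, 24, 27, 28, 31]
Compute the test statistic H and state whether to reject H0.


Step 1: Combine all N = 11 observations and assign midranks.
sorted (value, group, rank): (7,G1,1), (22,G1,2.5), (22,G2,2.5), (23,G1,4.5), (23,G3,4.5), (24,G2,6.5), (24,G3,6.5), (27,G2,8.5), (27,G3,8.5), (28,G3,10), (31,G3,11)
Step 2: Sum ranks within each group.
R_1 = 8 (n_1 = 3)
R_2 = 17.5 (n_2 = 3)
R_3 = 40.5 (n_3 = 5)
Step 3: H = 12/(N(N+1)) * sum(R_i^2/n_i) - 3(N+1)
     = 12/(11*12) * (8^2/3 + 17.5^2/3 + 40.5^2/5) - 3*12
     = 0.090909 * 451.467 - 36
     = 5.042424.
Step 4: Ties present; correction factor C = 1 - 24/(11^3 - 11) = 0.981818. Corrected H = 5.042424 / 0.981818 = 5.135802.
Step 5: Under H0, H ~ chi^2(2); p-value = 0.076696.
Step 6: alpha = 0.05. fail to reject H0.

H = 5.1358, df = 2, p = 0.076696, fail to reject H0.


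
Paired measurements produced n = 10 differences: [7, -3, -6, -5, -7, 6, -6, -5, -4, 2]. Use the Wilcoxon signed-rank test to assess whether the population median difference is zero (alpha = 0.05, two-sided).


Step 1: Drop any zero differences (none here) and take |d_i|.
|d| = [7, 3, 6, 5, 7, 6, 6, 5, 4, 2]
Step 2: Midrank |d_i| (ties get averaged ranks).
ranks: |7|->9.5, |3|->2, |6|->7, |5|->4.5, |7|->9.5, |6|->7, |6|->7, |5|->4.5, |4|->3, |2|->1
Step 3: Attach original signs; sum ranks with positive sign and with negative sign.
W+ = 9.5 + 7 + 1 = 17.5
W- = 2 + 7 + 4.5 + 9.5 + 7 + 4.5 + 3 = 37.5
(Check: W+ + W- = 55 should equal n(n+1)/2 = 55.)
Step 4: Test statistic W = min(W+, W-) = 17.5.
Step 5: Ties in |d|, so use the tie-corrected normal approximation.
        E[W] = n(n+1)/4 = 10*11/4 = 27.5.
        Tie groups: |d|=5 (t=2), |d|=6 (t=3), |d|=7 (t=2); sum(t^3 - t) = 36.
        Var[W] = n(n+1)(2n+1)/24 - sum(t^3-t)/48 = 2310/24 - 36/48 = 95.5.
        z = (W - E[W]) / sqrt(Var[W]) = (17.5 - 27.5) / 9.7724 = -1.0233.
        Two-sided p = 2*Phi(z) = 0.306171.
Step 6: alpha = 0.05. fail to reject H0.

W+ = 17.5, W- = 37.5, W = min = 17.5, p = 0.306171, fail to reject H0.


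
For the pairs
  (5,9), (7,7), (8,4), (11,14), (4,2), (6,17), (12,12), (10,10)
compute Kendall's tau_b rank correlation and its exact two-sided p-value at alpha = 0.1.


Step 1: Enumerate the 28 unordered pairs (i,j) with i<j and classify each by sign(x_j-x_i) * sign(y_j-y_i).
  (1,2):dx=+2,dy=-2->D; (1,3):dx=+3,dy=-5->D; (1,4):dx=+6,dy=+5->C; (1,5):dx=-1,dy=-7->C
  (1,6):dx=+1,dy=+8->C; (1,7):dx=+7,dy=+3->C; (1,8):dx=+5,dy=+1->C; (2,3):dx=+1,dy=-3->D
  (2,4):dx=+4,dy=+7->C; (2,5):dx=-3,dy=-5->C; (2,6):dx=-1,dy=+10->D; (2,7):dx=+5,dy=+5->C
  (2,8):dx=+3,dy=+3->C; (3,4):dx=+3,dy=+10->C; (3,5):dx=-4,dy=-2->C; (3,6):dx=-2,dy=+13->D
  (3,7):dx=+4,dy=+8->C; (3,8):dx=+2,dy=+6->C; (4,5):dx=-7,dy=-12->C; (4,6):dx=-5,dy=+3->D
  (4,7):dx=+1,dy=-2->D; (4,8):dx=-1,dy=-4->C; (5,6):dx=+2,dy=+15->C; (5,7):dx=+8,dy=+10->C
  (5,8):dx=+6,dy=+8->C; (6,7):dx=+6,dy=-5->D; (6,8):dx=+4,dy=-7->D; (7,8):dx=-2,dy=-2->C
Step 2: C = 19, D = 9, total pairs = 28.
Step 3: tau = (C - D)/(n(n-1)/2) = (19 - 9)/28 = 0.357143.
Step 4: Exact two-sided p-value (enumerate n! = 40320 permutations of y under H0): p = 0.275099.
Step 5: alpha = 0.1. fail to reject H0.

tau_b = 0.3571 (C=19, D=9), p = 0.275099, fail to reject H0.


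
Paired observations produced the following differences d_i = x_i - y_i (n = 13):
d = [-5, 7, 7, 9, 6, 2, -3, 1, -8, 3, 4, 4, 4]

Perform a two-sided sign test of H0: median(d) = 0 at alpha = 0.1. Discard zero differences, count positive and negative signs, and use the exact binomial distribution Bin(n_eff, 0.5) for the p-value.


Step 1: Discard zero differences. Original n = 13; n_eff = number of nonzero differences = 13.
Nonzero differences (with sign): -5, +7, +7, +9, +6, +2, -3, +1, -8, +3, +4, +4, +4
Step 2: Count signs: positive = 10, negative = 3.
Step 3: Under H0: P(positive) = 0.5, so the number of positives S ~ Bin(13, 0.5).
Step 4: Two-sided exact p-value = sum of Bin(13,0.5) probabilities at or below the observed probability = 0.092285.
Step 5: alpha = 0.1. reject H0.

n_eff = 13, pos = 10, neg = 3, p = 0.092285, reject H0.


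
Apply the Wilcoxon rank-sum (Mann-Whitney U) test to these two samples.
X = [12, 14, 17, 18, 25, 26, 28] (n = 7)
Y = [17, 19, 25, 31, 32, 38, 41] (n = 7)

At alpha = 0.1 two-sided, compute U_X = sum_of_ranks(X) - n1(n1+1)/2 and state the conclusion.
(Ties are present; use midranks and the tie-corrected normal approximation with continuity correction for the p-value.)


Step 1: Combine and sort all 14 observations; assign midranks.
sorted (value, group): (12,X), (14,X), (17,X), (17,Y), (18,X), (19,Y), (25,X), (25,Y), (26,X), (28,X), (31,Y), (32,Y), (38,Y), (41,Y)
ranks: 12->1, 14->2, 17->3.5, 17->3.5, 18->5, 19->6, 25->7.5, 25->7.5, 26->9, 28->10, 31->11, 32->12, 38->13, 41->14
Step 2: Rank sum for X: R1 = 1 + 2 + 3.5 + 5 + 7.5 + 9 + 10 = 38.
Step 3: U_X = R1 - n1(n1+1)/2 = 38 - 7*8/2 = 38 - 28 = 10.
       U_Y = n1*n2 - U_X = 49 - 10 = 39.
Step 4: Ties are present, so use the tie-corrected normal approximation (with continuity correction) for the p-value.
Step 5: p-value = 0.073005; compare to alpha = 0.1. reject H0.

U_X = 10, p = 0.073005, reject H0 at alpha = 0.1.


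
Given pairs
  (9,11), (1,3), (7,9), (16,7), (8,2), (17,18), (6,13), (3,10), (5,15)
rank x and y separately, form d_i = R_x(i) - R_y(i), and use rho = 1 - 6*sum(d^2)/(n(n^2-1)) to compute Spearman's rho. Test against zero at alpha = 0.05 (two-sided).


Step 1: Rank x and y separately (midranks; no ties here).
rank(x): 9->7, 1->1, 7->5, 16->8, 8->6, 17->9, 6->4, 3->2, 5->3
rank(y): 11->6, 3->2, 9->4, 7->3, 2->1, 18->9, 13->7, 10->5, 15->8
Step 2: d_i = R_x(i) - R_y(i); compute d_i^2.
  (7-6)^2=1, (1-2)^2=1, (5-4)^2=1, (8-3)^2=25, (6-1)^2=25, (9-9)^2=0, (4-7)^2=9, (2-5)^2=9, (3-8)^2=25
sum(d^2) = 96.
Step 3: rho = 1 - 6*96 / (9*(9^2 - 1)) = 1 - 576/720 = 0.200000.
Step 4: Under H0, t = rho * sqrt((n-2)/(1-rho^2)) = 0.5401 ~ t(7).
Step 5: Two-sided p-value from the t-distribution with 7 df = 0.605901.
Step 6: alpha = 0.05. fail to reject H0.

rho = 0.2000, p = 0.605901, fail to reject H0 at alpha = 0.05.


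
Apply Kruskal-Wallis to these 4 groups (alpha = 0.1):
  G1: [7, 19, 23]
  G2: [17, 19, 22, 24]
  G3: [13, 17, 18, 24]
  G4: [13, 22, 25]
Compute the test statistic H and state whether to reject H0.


Step 1: Combine all N = 14 observations and assign midranks.
sorted (value, group, rank): (7,G1,1), (13,G3,2.5), (13,G4,2.5), (17,G2,4.5), (17,G3,4.5), (18,G3,6), (19,G1,7.5), (19,G2,7.5), (22,G2,9.5), (22,G4,9.5), (23,G1,11), (24,G2,12.5), (24,G3,12.5), (25,G4,14)
Step 2: Sum ranks within each group.
R_1 = 19.5 (n_1 = 3)
R_2 = 34 (n_2 = 4)
R_3 = 25.5 (n_3 = 4)
R_4 = 26 (n_4 = 3)
Step 3: H = 12/(N(N+1)) * sum(R_i^2/n_i) - 3(N+1)
     = 12/(14*15) * (19.5^2/3 + 34^2/4 + 25.5^2/4 + 26^2/3) - 3*15
     = 0.057143 * 803.646 - 45
     = 0.922619.
Step 4: Ties present; correction factor C = 1 - 30/(14^3 - 14) = 0.989011. Corrected H = 0.922619 / 0.989011 = 0.932870.
Step 5: Under H0, H ~ chi^2(3); p-value = 0.817489.
Step 6: alpha = 0.1. fail to reject H0.

H = 0.9329, df = 3, p = 0.817489, fail to reject H0.


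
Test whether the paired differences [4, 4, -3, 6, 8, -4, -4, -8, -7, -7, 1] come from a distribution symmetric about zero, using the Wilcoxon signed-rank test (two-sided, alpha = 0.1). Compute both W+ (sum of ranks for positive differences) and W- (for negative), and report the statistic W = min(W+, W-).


Step 1: Drop any zero differences (none here) and take |d_i|.
|d| = [4, 4, 3, 6, 8, 4, 4, 8, 7, 7, 1]
Step 2: Midrank |d_i| (ties get averaged ranks).
ranks: |4|->4.5, |4|->4.5, |3|->2, |6|->7, |8|->10.5, |4|->4.5, |4|->4.5, |8|->10.5, |7|->8.5, |7|->8.5, |1|->1
Step 3: Attach original signs; sum ranks with positive sign and with negative sign.
W+ = 4.5 + 4.5 + 7 + 10.5 + 1 = 27.5
W- = 2 + 4.5 + 4.5 + 10.5 + 8.5 + 8.5 = 38.5
(Check: W+ + W- = 66 should equal n(n+1)/2 = 66.)
Step 4: Test statistic W = min(W+, W-) = 27.5.
Step 5: Ties in |d|, so use the tie-corrected normal approximation.
        E[W] = n(n+1)/4 = 11*12/4 = 33.
        Tie groups: |d|=4 (t=4), |d|=7 (t=2), |d|=8 (t=2); sum(t^3 - t) = 72.
        Var[W] = n(n+1)(2n+1)/24 - sum(t^3-t)/48 = 3036/24 - 72/48 = 125.
        z = (W - E[W]) / sqrt(Var[W]) = (27.5 - 33) / 11.1803 = -0.4919.
        Two-sided p = 2*Phi(z) = 0.622765.
Step 6: alpha = 0.1. fail to reject H0.

W+ = 27.5, W- = 38.5, W = min = 27.5, p = 0.622765, fail to reject H0.


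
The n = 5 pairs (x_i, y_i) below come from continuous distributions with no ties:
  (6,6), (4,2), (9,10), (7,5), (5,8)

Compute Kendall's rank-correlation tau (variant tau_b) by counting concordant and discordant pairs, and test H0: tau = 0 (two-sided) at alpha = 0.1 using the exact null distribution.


Step 1: Enumerate the 10 unordered pairs (i,j) with i<j and classify each by sign(x_j-x_i) * sign(y_j-y_i).
  (1,2):dx=-2,dy=-4->C; (1,3):dx=+3,dy=+4->C; (1,4):dx=+1,dy=-1->D; (1,5):dx=-1,dy=+2->D
  (2,3):dx=+5,dy=+8->C; (2,4):dx=+3,dy=+3->C; (2,5):dx=+1,dy=+6->C; (3,4):dx=-2,dy=-5->C
  (3,5):dx=-4,dy=-2->C; (4,5):dx=-2,dy=+3->D
Step 2: C = 7, D = 3, total pairs = 10.
Step 3: tau = (C - D)/(n(n-1)/2) = (7 - 3)/10 = 0.400000.
Step 4: Exact two-sided p-value (enumerate n! = 120 permutations of y under H0): p = 0.483333.
Step 5: alpha = 0.1. fail to reject H0.

tau_b = 0.4000 (C=7, D=3), p = 0.483333, fail to reject H0.


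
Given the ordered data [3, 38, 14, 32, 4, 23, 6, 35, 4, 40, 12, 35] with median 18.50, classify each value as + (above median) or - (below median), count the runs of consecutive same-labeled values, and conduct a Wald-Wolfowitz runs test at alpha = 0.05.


Step 1: Compute median = 18.50; label A = above, B = below.
Labels in order: BABABABABABA  (n_A = 6, n_B = 6)
Step 2: Count runs R = 12.
Step 3: Under H0 (random ordering), E[R] = 2*n_A*n_B/(n_A+n_B) + 1 = 2*6*6/12 + 1 = 7.0000.
        Var[R] = 2*n_A*n_B*(2*n_A*n_B - n_A - n_B) / ((n_A+n_B)^2 * (n_A+n_B-1)) = 4320/1584 = 2.7273.
        SD[R] = 1.6514.
Step 4: Continuity-corrected z = (R - 0.5 - E[R]) / SD[R] = (12 - 0.5 - 7.0000) / 1.6514 = 2.7249.
Step 5: Two-sided p-value via normal approximation = 2*(1 - Phi(|z|)) = 0.006432.
Step 6: alpha = 0.05. reject H0.

R = 12, z = 2.7249, p = 0.006432, reject H0.


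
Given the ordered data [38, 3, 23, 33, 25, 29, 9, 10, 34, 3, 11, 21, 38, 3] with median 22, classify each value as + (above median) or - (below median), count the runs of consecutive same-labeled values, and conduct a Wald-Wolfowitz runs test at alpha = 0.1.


Step 1: Compute median = 22; label A = above, B = below.
Labels in order: ABAAAABBABBBAB  (n_A = 7, n_B = 7)
Step 2: Count runs R = 8.
Step 3: Under H0 (random ordering), E[R] = 2*n_A*n_B/(n_A+n_B) + 1 = 2*7*7/14 + 1 = 8.0000.
        Var[R] = 2*n_A*n_B*(2*n_A*n_B - n_A - n_B) / ((n_A+n_B)^2 * (n_A+n_B-1)) = 8232/2548 = 3.2308.
        SD[R] = 1.7974.
Step 4: R = E[R], so z = 0 with no continuity correction.
Step 5: Two-sided p-value via normal approximation = 2*(1 - Phi(|z|)) = 1.000000.
Step 6: alpha = 0.1. fail to reject H0.

R = 8, z = 0.0000, p = 1.000000, fail to reject H0.


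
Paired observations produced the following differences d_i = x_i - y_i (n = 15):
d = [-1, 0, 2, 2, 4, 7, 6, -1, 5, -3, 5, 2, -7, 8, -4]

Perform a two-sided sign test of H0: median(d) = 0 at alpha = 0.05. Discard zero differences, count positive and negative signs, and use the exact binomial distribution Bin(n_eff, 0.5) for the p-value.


Step 1: Discard zero differences. Original n = 15; n_eff = number of nonzero differences = 14.
Nonzero differences (with sign): -1, +2, +2, +4, +7, +6, -1, +5, -3, +5, +2, -7, +8, -4
Step 2: Count signs: positive = 9, negative = 5.
Step 3: Under H0: P(positive) = 0.5, so the number of positives S ~ Bin(14, 0.5).
Step 4: Two-sided exact p-value = sum of Bin(14,0.5) probabilities at or below the observed probability = 0.423950.
Step 5: alpha = 0.05. fail to reject H0.

n_eff = 14, pos = 9, neg = 5, p = 0.423950, fail to reject H0.


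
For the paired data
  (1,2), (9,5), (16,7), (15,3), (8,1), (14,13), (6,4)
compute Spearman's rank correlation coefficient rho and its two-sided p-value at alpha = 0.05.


Step 1: Rank x and y separately (midranks; no ties here).
rank(x): 1->1, 9->4, 16->7, 15->6, 8->3, 14->5, 6->2
rank(y): 2->2, 5->5, 7->6, 3->3, 1->1, 13->7, 4->4
Step 2: d_i = R_x(i) - R_y(i); compute d_i^2.
  (1-2)^2=1, (4-5)^2=1, (7-6)^2=1, (6-3)^2=9, (3-1)^2=4, (5-7)^2=4, (2-4)^2=4
sum(d^2) = 24.
Step 3: rho = 1 - 6*24 / (7*(7^2 - 1)) = 1 - 144/336 = 0.571429.
Step 4: Under H0, t = rho * sqrt((n-2)/(1-rho^2)) = 1.5570 ~ t(5).
Step 5: Two-sided p-value from the t-distribution with 5 df = 0.180202.
Step 6: alpha = 0.05. fail to reject H0.

rho = 0.5714, p = 0.180202, fail to reject H0 at alpha = 0.05.


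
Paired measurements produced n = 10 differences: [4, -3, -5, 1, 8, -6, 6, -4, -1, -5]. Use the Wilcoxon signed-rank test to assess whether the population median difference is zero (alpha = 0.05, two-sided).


Step 1: Drop any zero differences (none here) and take |d_i|.
|d| = [4, 3, 5, 1, 8, 6, 6, 4, 1, 5]
Step 2: Midrank |d_i| (ties get averaged ranks).
ranks: |4|->4.5, |3|->3, |5|->6.5, |1|->1.5, |8|->10, |6|->8.5, |6|->8.5, |4|->4.5, |1|->1.5, |5|->6.5
Step 3: Attach original signs; sum ranks with positive sign and with negative sign.
W+ = 4.5 + 1.5 + 10 + 8.5 = 24.5
W- = 3 + 6.5 + 8.5 + 4.5 + 1.5 + 6.5 = 30.5
(Check: W+ + W- = 55 should equal n(n+1)/2 = 55.)
Step 4: Test statistic W = min(W+, W-) = 24.5.
Step 5: Ties in |d|, so use the tie-corrected normal approximation.
        E[W] = n(n+1)/4 = 10*11/4 = 27.5.
        Tie groups: |d|=1 (t=2), |d|=4 (t=2), |d|=5 (t=2), |d|=6 (t=2); sum(t^3 - t) = 24.
        Var[W] = n(n+1)(2n+1)/24 - sum(t^3-t)/48 = 2310/24 - 24/48 = 95.75.
        z = (W - E[W]) / sqrt(Var[W]) = (24.5 - 27.5) / 9.7852 = -0.3066.
        Two-sided p = 2*Phi(z) = 0.759159.
Step 6: alpha = 0.05. fail to reject H0.

W+ = 24.5, W- = 30.5, W = min = 24.5, p = 0.759159, fail to reject H0.


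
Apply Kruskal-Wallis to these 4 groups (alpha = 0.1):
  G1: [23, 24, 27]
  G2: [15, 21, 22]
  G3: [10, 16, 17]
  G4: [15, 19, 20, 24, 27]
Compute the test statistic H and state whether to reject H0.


Step 1: Combine all N = 14 observations and assign midranks.
sorted (value, group, rank): (10,G3,1), (15,G2,2.5), (15,G4,2.5), (16,G3,4), (17,G3,5), (19,G4,6), (20,G4,7), (21,G2,8), (22,G2,9), (23,G1,10), (24,G1,11.5), (24,G4,11.5), (27,G1,13.5), (27,G4,13.5)
Step 2: Sum ranks within each group.
R_1 = 35 (n_1 = 3)
R_2 = 19.5 (n_2 = 3)
R_3 = 10 (n_3 = 3)
R_4 = 40.5 (n_4 = 5)
Step 3: H = 12/(N(N+1)) * sum(R_i^2/n_i) - 3(N+1)
     = 12/(14*15) * (35^2/3 + 19.5^2/3 + 10^2/3 + 40.5^2/5) - 3*15
     = 0.057143 * 896.467 - 45
     = 6.226667.
Step 4: Ties present; correction factor C = 1 - 18/(14^3 - 14) = 0.993407. Corrected H = 6.226667 / 0.993407 = 6.267994.
Step 5: Under H0, H ~ chi^2(3); p-value = 0.099275.
Step 6: alpha = 0.1. reject H0.

H = 6.2680, df = 3, p = 0.099275, reject H0.


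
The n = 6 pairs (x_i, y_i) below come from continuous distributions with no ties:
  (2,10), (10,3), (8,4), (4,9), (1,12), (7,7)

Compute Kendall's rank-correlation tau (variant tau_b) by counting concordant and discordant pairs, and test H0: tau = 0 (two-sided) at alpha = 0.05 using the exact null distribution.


Step 1: Enumerate the 15 unordered pairs (i,j) with i<j and classify each by sign(x_j-x_i) * sign(y_j-y_i).
  (1,2):dx=+8,dy=-7->D; (1,3):dx=+6,dy=-6->D; (1,4):dx=+2,dy=-1->D; (1,5):dx=-1,dy=+2->D
  (1,6):dx=+5,dy=-3->D; (2,3):dx=-2,dy=+1->D; (2,4):dx=-6,dy=+6->D; (2,5):dx=-9,dy=+9->D
  (2,6):dx=-3,dy=+4->D; (3,4):dx=-4,dy=+5->D; (3,5):dx=-7,dy=+8->D; (3,6):dx=-1,dy=+3->D
  (4,5):dx=-3,dy=+3->D; (4,6):dx=+3,dy=-2->D; (5,6):dx=+6,dy=-5->D
Step 2: C = 0, D = 15, total pairs = 15.
Step 3: tau = (C - D)/(n(n-1)/2) = (0 - 15)/15 = -1.000000.
Step 4: Exact two-sided p-value (enumerate n! = 720 permutations of y under H0): p = 0.002778.
Step 5: alpha = 0.05. reject H0.

tau_b = -1.0000 (C=0, D=15), p = 0.002778, reject H0.


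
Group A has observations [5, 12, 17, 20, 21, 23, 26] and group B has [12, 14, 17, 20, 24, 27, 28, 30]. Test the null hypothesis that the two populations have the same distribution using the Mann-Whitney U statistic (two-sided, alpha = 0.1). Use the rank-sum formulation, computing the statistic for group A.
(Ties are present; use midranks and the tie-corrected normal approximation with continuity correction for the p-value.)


Step 1: Combine and sort all 15 observations; assign midranks.
sorted (value, group): (5,X), (12,X), (12,Y), (14,Y), (17,X), (17,Y), (20,X), (20,Y), (21,X), (23,X), (24,Y), (26,X), (27,Y), (28,Y), (30,Y)
ranks: 5->1, 12->2.5, 12->2.5, 14->4, 17->5.5, 17->5.5, 20->7.5, 20->7.5, 21->9, 23->10, 24->11, 26->12, 27->13, 28->14, 30->15
Step 2: Rank sum for X: R1 = 1 + 2.5 + 5.5 + 7.5 + 9 + 10 + 12 = 47.5.
Step 3: U_X = R1 - n1(n1+1)/2 = 47.5 - 7*8/2 = 47.5 - 28 = 19.5.
       U_Y = n1*n2 - U_X = 56 - 19.5 = 36.5.
Step 4: Ties are present, so use the tie-corrected normal approximation (with continuity correction) for the p-value.
Step 5: p-value = 0.353247; compare to alpha = 0.1. fail to reject H0.

U_X = 19.5, p = 0.353247, fail to reject H0 at alpha = 0.1.


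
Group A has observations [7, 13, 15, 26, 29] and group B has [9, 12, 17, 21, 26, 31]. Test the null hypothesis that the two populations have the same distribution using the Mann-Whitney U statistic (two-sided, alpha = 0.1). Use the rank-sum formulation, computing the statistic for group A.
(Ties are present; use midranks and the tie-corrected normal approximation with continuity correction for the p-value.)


Step 1: Combine and sort all 11 observations; assign midranks.
sorted (value, group): (7,X), (9,Y), (12,Y), (13,X), (15,X), (17,Y), (21,Y), (26,X), (26,Y), (29,X), (31,Y)
ranks: 7->1, 9->2, 12->3, 13->4, 15->5, 17->6, 21->7, 26->8.5, 26->8.5, 29->10, 31->11
Step 2: Rank sum for X: R1 = 1 + 4 + 5 + 8.5 + 10 = 28.5.
Step 3: U_X = R1 - n1(n1+1)/2 = 28.5 - 5*6/2 = 28.5 - 15 = 13.5.
       U_Y = n1*n2 - U_X = 30 - 13.5 = 16.5.
Step 4: Ties are present, so use the tie-corrected normal approximation (with continuity correction) for the p-value.
Step 5: p-value = 0.854805; compare to alpha = 0.1. fail to reject H0.

U_X = 13.5, p = 0.854805, fail to reject H0 at alpha = 0.1.


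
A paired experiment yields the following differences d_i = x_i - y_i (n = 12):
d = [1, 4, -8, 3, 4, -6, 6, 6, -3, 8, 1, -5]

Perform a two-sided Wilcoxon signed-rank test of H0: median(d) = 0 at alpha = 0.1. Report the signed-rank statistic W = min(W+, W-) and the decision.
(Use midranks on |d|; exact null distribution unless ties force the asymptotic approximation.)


Step 1: Drop any zero differences (none here) and take |d_i|.
|d| = [1, 4, 8, 3, 4, 6, 6, 6, 3, 8, 1, 5]
Step 2: Midrank |d_i| (ties get averaged ranks).
ranks: |1|->1.5, |4|->5.5, |8|->11.5, |3|->3.5, |4|->5.5, |6|->9, |6|->9, |6|->9, |3|->3.5, |8|->11.5, |1|->1.5, |5|->7
Step 3: Attach original signs; sum ranks with positive sign and with negative sign.
W+ = 1.5 + 5.5 + 3.5 + 5.5 + 9 + 9 + 11.5 + 1.5 = 47
W- = 11.5 + 9 + 3.5 + 7 = 31
(Check: W+ + W- = 78 should equal n(n+1)/2 = 78.)
Step 4: Test statistic W = min(W+, W-) = 31.
Step 5: Ties in |d|, so use the tie-corrected normal approximation.
        E[W] = n(n+1)/4 = 12*13/4 = 39.
        Tie groups: |d|=1 (t=2), |d|=3 (t=2), |d|=4 (t=2), |d|=6 (t=3), |d|=8 (t=2); sum(t^3 - t) = 48.
        Var[W] = n(n+1)(2n+1)/24 - sum(t^3-t)/48 = 3900/24 - 48/48 = 161.5.
        z = (W - E[W]) / sqrt(Var[W]) = (31 - 39) / 12.7083 = -0.6295.
        Two-sided p = 2*Phi(z) = 0.529014.
Step 6: alpha = 0.1. fail to reject H0.

W+ = 47, W- = 31, W = min = 31, p = 0.529014, fail to reject H0.


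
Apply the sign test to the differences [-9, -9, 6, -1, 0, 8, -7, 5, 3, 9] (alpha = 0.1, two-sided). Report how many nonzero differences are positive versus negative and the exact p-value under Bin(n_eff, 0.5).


Step 1: Discard zero differences. Original n = 10; n_eff = number of nonzero differences = 9.
Nonzero differences (with sign): -9, -9, +6, -1, +8, -7, +5, +3, +9
Step 2: Count signs: positive = 5, negative = 4.
Step 3: Under H0: P(positive) = 0.5, so the number of positives S ~ Bin(9, 0.5).
Step 4: Two-sided exact p-value = sum of Bin(9,0.5) probabilities at or below the observed probability = 1.000000.
Step 5: alpha = 0.1. fail to reject H0.

n_eff = 9, pos = 5, neg = 4, p = 1.000000, fail to reject H0.


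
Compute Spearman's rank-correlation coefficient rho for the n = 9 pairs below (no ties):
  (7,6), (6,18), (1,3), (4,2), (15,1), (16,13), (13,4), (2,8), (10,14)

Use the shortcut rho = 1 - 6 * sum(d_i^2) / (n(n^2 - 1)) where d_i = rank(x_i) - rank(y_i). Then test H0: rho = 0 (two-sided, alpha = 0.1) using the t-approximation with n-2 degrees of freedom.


Step 1: Rank x and y separately (midranks; no ties here).
rank(x): 7->5, 6->4, 1->1, 4->3, 15->8, 16->9, 13->7, 2->2, 10->6
rank(y): 6->5, 18->9, 3->3, 2->2, 1->1, 13->7, 4->4, 8->6, 14->8
Step 2: d_i = R_x(i) - R_y(i); compute d_i^2.
  (5-5)^2=0, (4-9)^2=25, (1-3)^2=4, (3-2)^2=1, (8-1)^2=49, (9-7)^2=4, (7-4)^2=9, (2-6)^2=16, (6-8)^2=4
sum(d^2) = 112.
Step 3: rho = 1 - 6*112 / (9*(9^2 - 1)) = 1 - 672/720 = 0.066667.
Step 4: Under H0, t = rho * sqrt((n-2)/(1-rho^2)) = 0.1768 ~ t(7).
Step 5: Two-sided p-value from the t-distribution with 7 df = 0.864690.
Step 6: alpha = 0.1. fail to reject H0.

rho = 0.0667, p = 0.864690, fail to reject H0 at alpha = 0.1.


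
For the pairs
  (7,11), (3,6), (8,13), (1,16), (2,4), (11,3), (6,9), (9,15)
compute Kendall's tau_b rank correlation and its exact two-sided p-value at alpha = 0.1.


Step 1: Enumerate the 28 unordered pairs (i,j) with i<j and classify each by sign(x_j-x_i) * sign(y_j-y_i).
  (1,2):dx=-4,dy=-5->C; (1,3):dx=+1,dy=+2->C; (1,4):dx=-6,dy=+5->D; (1,5):dx=-5,dy=-7->C
  (1,6):dx=+4,dy=-8->D; (1,7):dx=-1,dy=-2->C; (1,8):dx=+2,dy=+4->C; (2,3):dx=+5,dy=+7->C
  (2,4):dx=-2,dy=+10->D; (2,5):dx=-1,dy=-2->C; (2,6):dx=+8,dy=-3->D; (2,7):dx=+3,dy=+3->C
  (2,8):dx=+6,dy=+9->C; (3,4):dx=-7,dy=+3->D; (3,5):dx=-6,dy=-9->C; (3,6):dx=+3,dy=-10->D
  (3,7):dx=-2,dy=-4->C; (3,8):dx=+1,dy=+2->C; (4,5):dx=+1,dy=-12->D; (4,6):dx=+10,dy=-13->D
  (4,7):dx=+5,dy=-7->D; (4,8):dx=+8,dy=-1->D; (5,6):dx=+9,dy=-1->D; (5,7):dx=+4,dy=+5->C
  (5,8):dx=+7,dy=+11->C; (6,7):dx=-5,dy=+6->D; (6,8):dx=-2,dy=+12->D; (7,8):dx=+3,dy=+6->C
Step 2: C = 15, D = 13, total pairs = 28.
Step 3: tau = (C - D)/(n(n-1)/2) = (15 - 13)/28 = 0.071429.
Step 4: Exact two-sided p-value (enumerate n! = 40320 permutations of y under H0): p = 0.904861.
Step 5: alpha = 0.1. fail to reject H0.

tau_b = 0.0714 (C=15, D=13), p = 0.904861, fail to reject H0.


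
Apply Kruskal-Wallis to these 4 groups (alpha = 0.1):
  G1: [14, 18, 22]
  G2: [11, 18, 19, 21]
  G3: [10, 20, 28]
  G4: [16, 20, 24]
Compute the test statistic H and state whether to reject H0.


Step 1: Combine all N = 13 observations and assign midranks.
sorted (value, group, rank): (10,G3,1), (11,G2,2), (14,G1,3), (16,G4,4), (18,G1,5.5), (18,G2,5.5), (19,G2,7), (20,G3,8.5), (20,G4,8.5), (21,G2,10), (22,G1,11), (24,G4,12), (28,G3,13)
Step 2: Sum ranks within each group.
R_1 = 19.5 (n_1 = 3)
R_2 = 24.5 (n_2 = 4)
R_3 = 22.5 (n_3 = 3)
R_4 = 24.5 (n_4 = 3)
Step 3: H = 12/(N(N+1)) * sum(R_i^2/n_i) - 3(N+1)
     = 12/(13*14) * (19.5^2/3 + 24.5^2/4 + 22.5^2/3 + 24.5^2/3) - 3*14
     = 0.065934 * 645.646 - 42
     = 0.570055.
Step 4: Ties present; correction factor C = 1 - 12/(13^3 - 13) = 0.994505. Corrected H = 0.570055 / 0.994505 = 0.573204.
Step 5: Under H0, H ~ chi^2(3); p-value = 0.902538.
Step 6: alpha = 0.1. fail to reject H0.

H = 0.5732, df = 3, p = 0.902538, fail to reject H0.


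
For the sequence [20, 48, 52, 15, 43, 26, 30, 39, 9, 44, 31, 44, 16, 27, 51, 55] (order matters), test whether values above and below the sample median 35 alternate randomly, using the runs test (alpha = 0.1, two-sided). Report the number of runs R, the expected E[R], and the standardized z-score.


Step 1: Compute median = 35; label A = above, B = below.
Labels in order: BAABABBABABABBAA  (n_A = 8, n_B = 8)
Step 2: Count runs R = 12.
Step 3: Under H0 (random ordering), E[R] = 2*n_A*n_B/(n_A+n_B) + 1 = 2*8*8/16 + 1 = 9.0000.
        Var[R] = 2*n_A*n_B*(2*n_A*n_B - n_A - n_B) / ((n_A+n_B)^2 * (n_A+n_B-1)) = 14336/3840 = 3.7333.
        SD[R] = 1.9322.
Step 4: Continuity-corrected z = (R - 0.5 - E[R]) / SD[R] = (12 - 0.5 - 9.0000) / 1.9322 = 1.2939.
Step 5: Two-sided p-value via normal approximation = 2*(1 - Phi(|z|)) = 0.195709.
Step 6: alpha = 0.1. fail to reject H0.

R = 12, z = 1.2939, p = 0.195709, fail to reject H0.


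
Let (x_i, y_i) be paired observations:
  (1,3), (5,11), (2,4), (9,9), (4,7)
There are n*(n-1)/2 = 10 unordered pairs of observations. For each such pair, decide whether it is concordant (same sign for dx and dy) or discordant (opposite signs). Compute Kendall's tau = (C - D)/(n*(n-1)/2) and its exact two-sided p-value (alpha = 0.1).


Step 1: Enumerate the 10 unordered pairs (i,j) with i<j and classify each by sign(x_j-x_i) * sign(y_j-y_i).
  (1,2):dx=+4,dy=+8->C; (1,3):dx=+1,dy=+1->C; (1,4):dx=+8,dy=+6->C; (1,5):dx=+3,dy=+4->C
  (2,3):dx=-3,dy=-7->C; (2,4):dx=+4,dy=-2->D; (2,5):dx=-1,dy=-4->C; (3,4):dx=+7,dy=+5->C
  (3,5):dx=+2,dy=+3->C; (4,5):dx=-5,dy=-2->C
Step 2: C = 9, D = 1, total pairs = 10.
Step 3: tau = (C - D)/(n(n-1)/2) = (9 - 1)/10 = 0.800000.
Step 4: Exact two-sided p-value (enumerate n! = 120 permutations of y under H0): p = 0.083333.
Step 5: alpha = 0.1. reject H0.

tau_b = 0.8000 (C=9, D=1), p = 0.083333, reject H0.


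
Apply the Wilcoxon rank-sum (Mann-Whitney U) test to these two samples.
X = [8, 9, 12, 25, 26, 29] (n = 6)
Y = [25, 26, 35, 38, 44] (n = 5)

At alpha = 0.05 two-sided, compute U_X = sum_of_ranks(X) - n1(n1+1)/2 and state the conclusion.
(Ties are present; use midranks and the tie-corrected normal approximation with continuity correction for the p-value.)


Step 1: Combine and sort all 11 observations; assign midranks.
sorted (value, group): (8,X), (9,X), (12,X), (25,X), (25,Y), (26,X), (26,Y), (29,X), (35,Y), (38,Y), (44,Y)
ranks: 8->1, 9->2, 12->3, 25->4.5, 25->4.5, 26->6.5, 26->6.5, 29->8, 35->9, 38->10, 44->11
Step 2: Rank sum for X: R1 = 1 + 2 + 3 + 4.5 + 6.5 + 8 = 25.
Step 3: U_X = R1 - n1(n1+1)/2 = 25 - 6*7/2 = 25 - 21 = 4.
       U_Y = n1*n2 - U_X = 30 - 4 = 26.
Step 4: Ties are present, so use the tie-corrected normal approximation (with continuity correction) for the p-value.
Step 5: p-value = 0.054129; compare to alpha = 0.05. fail to reject H0.

U_X = 4, p = 0.054129, fail to reject H0 at alpha = 0.05.


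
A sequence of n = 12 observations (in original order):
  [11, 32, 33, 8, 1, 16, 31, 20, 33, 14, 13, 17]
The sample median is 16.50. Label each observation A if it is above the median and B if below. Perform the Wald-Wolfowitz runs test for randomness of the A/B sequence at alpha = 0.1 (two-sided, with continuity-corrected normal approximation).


Step 1: Compute median = 16.50; label A = above, B = below.
Labels in order: BAABBBAAABBA  (n_A = 6, n_B = 6)
Step 2: Count runs R = 6.
Step 3: Under H0 (random ordering), E[R] = 2*n_A*n_B/(n_A+n_B) + 1 = 2*6*6/12 + 1 = 7.0000.
        Var[R] = 2*n_A*n_B*(2*n_A*n_B - n_A - n_B) / ((n_A+n_B)^2 * (n_A+n_B-1)) = 4320/1584 = 2.7273.
        SD[R] = 1.6514.
Step 4: Continuity-corrected z = (R + 0.5 - E[R]) / SD[R] = (6 + 0.5 - 7.0000) / 1.6514 = -0.3028.
Step 5: Two-sided p-value via normal approximation = 2*(1 - Phi(|z|)) = 0.762069.
Step 6: alpha = 0.1. fail to reject H0.

R = 6, z = -0.3028, p = 0.762069, fail to reject H0.


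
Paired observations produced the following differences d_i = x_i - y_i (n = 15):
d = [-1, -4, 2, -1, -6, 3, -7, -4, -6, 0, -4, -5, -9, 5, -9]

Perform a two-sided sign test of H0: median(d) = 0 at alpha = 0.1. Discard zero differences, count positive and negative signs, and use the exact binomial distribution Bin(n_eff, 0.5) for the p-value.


Step 1: Discard zero differences. Original n = 15; n_eff = number of nonzero differences = 14.
Nonzero differences (with sign): -1, -4, +2, -1, -6, +3, -7, -4, -6, -4, -5, -9, +5, -9
Step 2: Count signs: positive = 3, negative = 11.
Step 3: Under H0: P(positive) = 0.5, so the number of positives S ~ Bin(14, 0.5).
Step 4: Two-sided exact p-value = sum of Bin(14,0.5) probabilities at or below the observed probability = 0.057373.
Step 5: alpha = 0.1. reject H0.

n_eff = 14, pos = 3, neg = 11, p = 0.057373, reject H0.


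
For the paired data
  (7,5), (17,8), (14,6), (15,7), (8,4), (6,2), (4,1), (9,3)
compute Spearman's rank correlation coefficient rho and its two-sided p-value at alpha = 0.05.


Step 1: Rank x and y separately (midranks; no ties here).
rank(x): 7->3, 17->8, 14->6, 15->7, 8->4, 6->2, 4->1, 9->5
rank(y): 5->5, 8->8, 6->6, 7->7, 4->4, 2->2, 1->1, 3->3
Step 2: d_i = R_x(i) - R_y(i); compute d_i^2.
  (3-5)^2=4, (8-8)^2=0, (6-6)^2=0, (7-7)^2=0, (4-4)^2=0, (2-2)^2=0, (1-1)^2=0, (5-3)^2=4
sum(d^2) = 8.
Step 3: rho = 1 - 6*8 / (8*(8^2 - 1)) = 1 - 48/504 = 0.904762.
Step 4: Under H0, t = rho * sqrt((n-2)/(1-rho^2)) = 5.2034 ~ t(6).
Step 5: Two-sided p-value from the t-distribution with 6 df = 0.002008.
Step 6: alpha = 0.05. reject H0.

rho = 0.9048, p = 0.002008, reject H0 at alpha = 0.05.


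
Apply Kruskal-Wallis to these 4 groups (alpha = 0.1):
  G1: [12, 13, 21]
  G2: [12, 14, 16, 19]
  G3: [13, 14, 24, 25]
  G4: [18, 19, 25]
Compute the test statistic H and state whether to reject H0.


Step 1: Combine all N = 14 observations and assign midranks.
sorted (value, group, rank): (12,G1,1.5), (12,G2,1.5), (13,G1,3.5), (13,G3,3.5), (14,G2,5.5), (14,G3,5.5), (16,G2,7), (18,G4,8), (19,G2,9.5), (19,G4,9.5), (21,G1,11), (24,G3,12), (25,G3,13.5), (25,G4,13.5)
Step 2: Sum ranks within each group.
R_1 = 16 (n_1 = 3)
R_2 = 23.5 (n_2 = 4)
R_3 = 34.5 (n_3 = 4)
R_4 = 31 (n_4 = 3)
Step 3: H = 12/(N(N+1)) * sum(R_i^2/n_i) - 3(N+1)
     = 12/(14*15) * (16^2/3 + 23.5^2/4 + 34.5^2/4 + 31^2/3) - 3*15
     = 0.057143 * 841.292 - 45
     = 3.073810.
Step 4: Ties present; correction factor C = 1 - 30/(14^3 - 14) = 0.989011. Corrected H = 3.073810 / 0.989011 = 3.107963.
Step 5: Under H0, H ~ chi^2(3); p-value = 0.375277.
Step 6: alpha = 0.1. fail to reject H0.

H = 3.1080, df = 3, p = 0.375277, fail to reject H0.


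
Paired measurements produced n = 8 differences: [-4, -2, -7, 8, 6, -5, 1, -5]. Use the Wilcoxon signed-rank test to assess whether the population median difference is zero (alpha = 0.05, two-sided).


Step 1: Drop any zero differences (none here) and take |d_i|.
|d| = [4, 2, 7, 8, 6, 5, 1, 5]
Step 2: Midrank |d_i| (ties get averaged ranks).
ranks: |4|->3, |2|->2, |7|->7, |8|->8, |6|->6, |5|->4.5, |1|->1, |5|->4.5
Step 3: Attach original signs; sum ranks with positive sign and with negative sign.
W+ = 8 + 6 + 1 = 15
W- = 3 + 2 + 7 + 4.5 + 4.5 = 21
(Check: W+ + W- = 36 should equal n(n+1)/2 = 36.)
Step 4: Test statistic W = min(W+, W-) = 15.
Step 5: Ties in |d|, so use the tie-corrected normal approximation.
        E[W] = n(n+1)/4 = 8*9/4 = 18.
        Tie groups: |d|=5 (t=2); sum(t^3 - t) = 6.
        Var[W] = n(n+1)(2n+1)/24 - sum(t^3-t)/48 = 1224/24 - 6/48 = 50.875.
        z = (W - E[W]) / sqrt(Var[W]) = (15 - 18) / 7.1327 = -0.4206.
        Two-sided p = 2*Phi(z) = 0.674047.
Step 6: alpha = 0.05. fail to reject H0.

W+ = 15, W- = 21, W = min = 15, p = 0.674047, fail to reject H0.


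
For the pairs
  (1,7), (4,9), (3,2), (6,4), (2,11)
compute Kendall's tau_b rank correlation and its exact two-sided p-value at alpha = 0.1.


Step 1: Enumerate the 10 unordered pairs (i,j) with i<j and classify each by sign(x_j-x_i) * sign(y_j-y_i).
  (1,2):dx=+3,dy=+2->C; (1,3):dx=+2,dy=-5->D; (1,4):dx=+5,dy=-3->D; (1,5):dx=+1,dy=+4->C
  (2,3):dx=-1,dy=-7->C; (2,4):dx=+2,dy=-5->D; (2,5):dx=-2,dy=+2->D; (3,4):dx=+3,dy=+2->C
  (3,5):dx=-1,dy=+9->D; (4,5):dx=-4,dy=+7->D
Step 2: C = 4, D = 6, total pairs = 10.
Step 3: tau = (C - D)/(n(n-1)/2) = (4 - 6)/10 = -0.200000.
Step 4: Exact two-sided p-value (enumerate n! = 120 permutations of y under H0): p = 0.816667.
Step 5: alpha = 0.1. fail to reject H0.

tau_b = -0.2000 (C=4, D=6), p = 0.816667, fail to reject H0.


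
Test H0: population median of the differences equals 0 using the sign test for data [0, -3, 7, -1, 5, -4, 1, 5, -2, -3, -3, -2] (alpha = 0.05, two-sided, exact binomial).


Step 1: Discard zero differences. Original n = 12; n_eff = number of nonzero differences = 11.
Nonzero differences (with sign): -3, +7, -1, +5, -4, +1, +5, -2, -3, -3, -2
Step 2: Count signs: positive = 4, negative = 7.
Step 3: Under H0: P(positive) = 0.5, so the number of positives S ~ Bin(11, 0.5).
Step 4: Two-sided exact p-value = sum of Bin(11,0.5) probabilities at or below the observed probability = 0.548828.
Step 5: alpha = 0.05. fail to reject H0.

n_eff = 11, pos = 4, neg = 7, p = 0.548828, fail to reject H0.


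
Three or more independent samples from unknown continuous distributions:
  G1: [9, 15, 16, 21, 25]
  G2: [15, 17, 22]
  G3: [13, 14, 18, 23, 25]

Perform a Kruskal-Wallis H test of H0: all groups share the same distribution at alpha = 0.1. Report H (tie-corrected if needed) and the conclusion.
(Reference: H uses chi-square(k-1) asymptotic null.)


Step 1: Combine all N = 13 observations and assign midranks.
sorted (value, group, rank): (9,G1,1), (13,G3,2), (14,G3,3), (15,G1,4.5), (15,G2,4.5), (16,G1,6), (17,G2,7), (18,G3,8), (21,G1,9), (22,G2,10), (23,G3,11), (25,G1,12.5), (25,G3,12.5)
Step 2: Sum ranks within each group.
R_1 = 33 (n_1 = 5)
R_2 = 21.5 (n_2 = 3)
R_3 = 36.5 (n_3 = 5)
Step 3: H = 12/(N(N+1)) * sum(R_i^2/n_i) - 3(N+1)
     = 12/(13*14) * (33^2/5 + 21.5^2/3 + 36.5^2/5) - 3*14
     = 0.065934 * 638.333 - 42
     = 0.087912.
Step 4: Ties present; correction factor C = 1 - 12/(13^3 - 13) = 0.994505. Corrected H = 0.087912 / 0.994505 = 0.088398.
Step 5: Under H0, H ~ chi^2(2); p-value = 0.956764.
Step 6: alpha = 0.1. fail to reject H0.

H = 0.0884, df = 2, p = 0.956764, fail to reject H0.


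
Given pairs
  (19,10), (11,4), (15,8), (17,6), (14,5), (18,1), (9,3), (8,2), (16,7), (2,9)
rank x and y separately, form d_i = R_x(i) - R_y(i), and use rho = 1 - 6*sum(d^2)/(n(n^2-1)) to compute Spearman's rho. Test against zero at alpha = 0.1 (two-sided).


Step 1: Rank x and y separately (midranks; no ties here).
rank(x): 19->10, 11->4, 15->6, 17->8, 14->5, 18->9, 9->3, 8->2, 16->7, 2->1
rank(y): 10->10, 4->4, 8->8, 6->6, 5->5, 1->1, 3->3, 2->2, 7->7, 9->9
Step 2: d_i = R_x(i) - R_y(i); compute d_i^2.
  (10-10)^2=0, (4-4)^2=0, (6-8)^2=4, (8-6)^2=4, (5-5)^2=0, (9-1)^2=64, (3-3)^2=0, (2-2)^2=0, (7-7)^2=0, (1-9)^2=64
sum(d^2) = 136.
Step 3: rho = 1 - 6*136 / (10*(10^2 - 1)) = 1 - 816/990 = 0.175758.
Step 4: Under H0, t = rho * sqrt((n-2)/(1-rho^2)) = 0.5050 ~ t(8).
Step 5: Two-sided p-value from the t-distribution with 8 df = 0.627188.
Step 6: alpha = 0.1. fail to reject H0.

rho = 0.1758, p = 0.627188, fail to reject H0 at alpha = 0.1.


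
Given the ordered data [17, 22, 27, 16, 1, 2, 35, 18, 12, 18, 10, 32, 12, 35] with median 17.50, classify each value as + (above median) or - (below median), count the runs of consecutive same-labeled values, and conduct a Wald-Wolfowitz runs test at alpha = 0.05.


Step 1: Compute median = 17.50; label A = above, B = below.
Labels in order: BAABBBAABABABA  (n_A = 7, n_B = 7)
Step 2: Count runs R = 10.
Step 3: Under H0 (random ordering), E[R] = 2*n_A*n_B/(n_A+n_B) + 1 = 2*7*7/14 + 1 = 8.0000.
        Var[R] = 2*n_A*n_B*(2*n_A*n_B - n_A - n_B) / ((n_A+n_B)^2 * (n_A+n_B-1)) = 8232/2548 = 3.2308.
        SD[R] = 1.7974.
Step 4: Continuity-corrected z = (R - 0.5 - E[R]) / SD[R] = (10 - 0.5 - 8.0000) / 1.7974 = 0.8345.
Step 5: Two-sided p-value via normal approximation = 2*(1 - Phi(|z|)) = 0.403986.
Step 6: alpha = 0.05. fail to reject H0.

R = 10, z = 0.8345, p = 0.403986, fail to reject H0.


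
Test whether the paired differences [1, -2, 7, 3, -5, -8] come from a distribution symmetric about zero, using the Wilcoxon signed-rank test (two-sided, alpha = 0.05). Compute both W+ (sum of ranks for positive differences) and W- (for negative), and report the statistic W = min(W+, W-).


Step 1: Drop any zero differences (none here) and take |d_i|.
|d| = [1, 2, 7, 3, 5, 8]
Step 2: Midrank |d_i| (ties get averaged ranks).
ranks: |1|->1, |2|->2, |7|->5, |3|->3, |5|->4, |8|->6
Step 3: Attach original signs; sum ranks with positive sign and with negative sign.
W+ = 1 + 5 + 3 = 9
W- = 2 + 4 + 6 = 12
(Check: W+ + W- = 21 should equal n(n+1)/2 = 21.)
Step 4: Test statistic W = min(W+, W-) = 9.
Step 5: No ties, so the exact null distribution over the 2^6 = 64 sign assignments gives the two-sided p-value = 0.843750.
Step 6: alpha = 0.05. fail to reject H0.

W+ = 9, W- = 12, W = min = 9, p = 0.843750, fail to reject H0.


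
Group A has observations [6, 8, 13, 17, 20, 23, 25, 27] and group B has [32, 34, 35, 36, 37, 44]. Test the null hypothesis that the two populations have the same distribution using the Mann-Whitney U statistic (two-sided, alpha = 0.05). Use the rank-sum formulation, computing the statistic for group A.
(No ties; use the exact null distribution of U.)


Step 1: Combine and sort all 14 observations; assign midranks.
sorted (value, group): (6,X), (8,X), (13,X), (17,X), (20,X), (23,X), (25,X), (27,X), (32,Y), (34,Y), (35,Y), (36,Y), (37,Y), (44,Y)
ranks: 6->1, 8->2, 13->3, 17->4, 20->5, 23->6, 25->7, 27->8, 32->9, 34->10, 35->11, 36->12, 37->13, 44->14
Step 2: Rank sum for X: R1 = 1 + 2 + 3 + 4 + 5 + 6 + 7 + 8 = 36.
Step 3: U_X = R1 - n1(n1+1)/2 = 36 - 8*9/2 = 36 - 36 = 0.
       U_Y = n1*n2 - U_X = 48 - 0 = 48.
Step 4: No ties, so the exact null distribution of U (based on enumerating the C(14,8) = 3003 equally likely rank assignments) gives the two-sided p-value.
Step 5: p-value = 0.000666; compare to alpha = 0.05. reject H0.

U_X = 0, p = 0.000666, reject H0 at alpha = 0.05.


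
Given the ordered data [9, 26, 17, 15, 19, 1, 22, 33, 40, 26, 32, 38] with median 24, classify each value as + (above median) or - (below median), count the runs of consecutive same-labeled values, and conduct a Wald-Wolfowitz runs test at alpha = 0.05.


Step 1: Compute median = 24; label A = above, B = below.
Labels in order: BABBBBBAAAAA  (n_A = 6, n_B = 6)
Step 2: Count runs R = 4.
Step 3: Under H0 (random ordering), E[R] = 2*n_A*n_B/(n_A+n_B) + 1 = 2*6*6/12 + 1 = 7.0000.
        Var[R] = 2*n_A*n_B*(2*n_A*n_B - n_A - n_B) / ((n_A+n_B)^2 * (n_A+n_B-1)) = 4320/1584 = 2.7273.
        SD[R] = 1.6514.
Step 4: Continuity-corrected z = (R + 0.5 - E[R]) / SD[R] = (4 + 0.5 - 7.0000) / 1.6514 = -1.5138.
Step 5: Two-sided p-value via normal approximation = 2*(1 - Phi(|z|)) = 0.130070.
Step 6: alpha = 0.05. fail to reject H0.

R = 4, z = -1.5138, p = 0.130070, fail to reject H0.


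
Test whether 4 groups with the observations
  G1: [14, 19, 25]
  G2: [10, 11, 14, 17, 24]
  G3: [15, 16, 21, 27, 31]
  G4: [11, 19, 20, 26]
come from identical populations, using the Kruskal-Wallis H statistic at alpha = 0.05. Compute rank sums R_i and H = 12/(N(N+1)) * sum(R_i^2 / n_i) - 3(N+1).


Step 1: Combine all N = 17 observations and assign midranks.
sorted (value, group, rank): (10,G2,1), (11,G2,2.5), (11,G4,2.5), (14,G1,4.5), (14,G2,4.5), (15,G3,6), (16,G3,7), (17,G2,8), (19,G1,9.5), (19,G4,9.5), (20,G4,11), (21,G3,12), (24,G2,13), (25,G1,14), (26,G4,15), (27,G3,16), (31,G3,17)
Step 2: Sum ranks within each group.
R_1 = 28 (n_1 = 3)
R_2 = 29 (n_2 = 5)
R_3 = 58 (n_3 = 5)
R_4 = 38 (n_4 = 4)
Step 3: H = 12/(N(N+1)) * sum(R_i^2/n_i) - 3(N+1)
     = 12/(17*18) * (28^2/3 + 29^2/5 + 58^2/5 + 38^2/4) - 3*18
     = 0.039216 * 1463.33 - 54
     = 3.385621.
Step 4: Ties present; correction factor C = 1 - 18/(17^3 - 17) = 0.996324. Corrected H = 3.385621 / 0.996324 = 3.398114.
Step 5: Under H0, H ~ chi^2(3); p-value = 0.334219.
Step 6: alpha = 0.05. fail to reject H0.

H = 3.3981, df = 3, p = 0.334219, fail to reject H0.


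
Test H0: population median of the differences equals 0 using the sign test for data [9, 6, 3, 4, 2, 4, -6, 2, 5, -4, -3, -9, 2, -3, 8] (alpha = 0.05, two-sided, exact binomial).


Step 1: Discard zero differences. Original n = 15; n_eff = number of nonzero differences = 15.
Nonzero differences (with sign): +9, +6, +3, +4, +2, +4, -6, +2, +5, -4, -3, -9, +2, -3, +8
Step 2: Count signs: positive = 10, negative = 5.
Step 3: Under H0: P(positive) = 0.5, so the number of positives S ~ Bin(15, 0.5).
Step 4: Two-sided exact p-value = sum of Bin(15,0.5) probabilities at or below the observed probability = 0.301758.
Step 5: alpha = 0.05. fail to reject H0.

n_eff = 15, pos = 10, neg = 5, p = 0.301758, fail to reject H0.
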